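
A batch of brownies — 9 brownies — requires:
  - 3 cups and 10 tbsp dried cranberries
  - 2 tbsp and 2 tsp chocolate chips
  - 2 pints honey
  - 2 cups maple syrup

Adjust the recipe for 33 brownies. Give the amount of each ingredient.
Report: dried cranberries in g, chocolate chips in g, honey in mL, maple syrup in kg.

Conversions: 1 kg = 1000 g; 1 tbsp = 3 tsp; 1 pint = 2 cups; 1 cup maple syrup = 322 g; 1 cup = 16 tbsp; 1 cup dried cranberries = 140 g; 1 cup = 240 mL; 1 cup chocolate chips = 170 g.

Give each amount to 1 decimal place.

dried cranberries: 1860.8 g; chocolate chips: 103.9 g; honey: 3520.0 mL; maple syrup: 2.4 kg

Scaling factor: 33/9 = 11/3.
dried cranberries: (3 cup + 10 tbsp = 3.625 cup) × 11/3 × 140 g/cup ≈ 1860.8 g
chocolate chips: (2 tbsp + 2 tsp = 8/3 tbsp) × 11/3 ÷ 16 tbsp/cup × 170 g/cup ≈ 103.9 g
honey: 2 pint × 11/3 × 2 cup/pint × 240 mL/cup = 3520.0 mL
maple syrup: 2 cup × 11/3 × 322 g/cup ÷ 1000 g/kg ≈ 2.4 kg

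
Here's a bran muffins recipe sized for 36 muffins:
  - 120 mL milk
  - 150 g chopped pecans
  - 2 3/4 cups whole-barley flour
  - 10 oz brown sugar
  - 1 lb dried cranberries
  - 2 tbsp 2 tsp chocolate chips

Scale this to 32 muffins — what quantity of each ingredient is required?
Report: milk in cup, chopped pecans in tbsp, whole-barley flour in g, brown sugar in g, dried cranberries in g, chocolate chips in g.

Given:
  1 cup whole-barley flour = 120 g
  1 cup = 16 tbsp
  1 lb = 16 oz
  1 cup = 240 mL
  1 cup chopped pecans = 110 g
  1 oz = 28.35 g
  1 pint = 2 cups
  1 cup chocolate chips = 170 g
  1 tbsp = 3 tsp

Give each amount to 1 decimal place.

milk: 0.4 cup; chopped pecans: 19.4 tbsp; whole-barley flour: 293.3 g; brown sugar: 252.0 g; dried cranberries: 403.2 g; chocolate chips: 25.2 g

Scaling factor: 32/36 = 8/9.
milk: 120 mL × 8/9 ÷ 240 mL/cup ≈ 0.4 cup
chopped pecans: 150 g × 8/9 ÷ 110 g/cup × 16 tbsp/cup ≈ 19.4 tbsp
whole-barley flour: 2.75 cup × 8/9 × 120 g/cup ≈ 293.3 g
brown sugar: 10 oz × 8/9 × 28.35 g/oz = 252.0 g
dried cranberries: 1 lb × 8/9 × 16 oz/lb × 28.35 g/oz = 403.2 g
chocolate chips: (2 tbsp + 2 tsp = 8/3 tbsp) × 8/9 ÷ 16 tbsp/cup × 170 g/cup ≈ 25.2 g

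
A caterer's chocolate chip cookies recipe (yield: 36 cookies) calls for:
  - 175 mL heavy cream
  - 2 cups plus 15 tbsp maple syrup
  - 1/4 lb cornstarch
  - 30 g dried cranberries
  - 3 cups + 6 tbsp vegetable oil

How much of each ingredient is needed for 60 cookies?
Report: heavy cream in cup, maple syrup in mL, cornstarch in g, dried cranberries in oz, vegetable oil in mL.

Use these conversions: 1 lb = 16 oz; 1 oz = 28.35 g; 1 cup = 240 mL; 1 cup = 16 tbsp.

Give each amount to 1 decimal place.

Scaling factor: 60/36 = 5/3.
heavy cream: 175 mL × 5/3 ÷ 240 mL/cup ≈ 1.2 cup
maple syrup: (2 cup + 15 tbsp = 2.9375 cup) × 5/3 × 240 mL/cup = 1175.0 mL
cornstarch: 0.25 lb × 5/3 × 16 oz/lb × 28.35 g/oz = 189.0 g
dried cranberries: 30 g × 5/3 ÷ 28.35 g/oz ≈ 1.8 oz
vegetable oil: (3 cup + 6 tbsp = 3.375 cup) × 5/3 × 240 mL/cup = 1350.0 mL

heavy cream: 1.2 cup; maple syrup: 1175.0 mL; cornstarch: 189.0 g; dried cranberries: 1.8 oz; vegetable oil: 1350.0 mL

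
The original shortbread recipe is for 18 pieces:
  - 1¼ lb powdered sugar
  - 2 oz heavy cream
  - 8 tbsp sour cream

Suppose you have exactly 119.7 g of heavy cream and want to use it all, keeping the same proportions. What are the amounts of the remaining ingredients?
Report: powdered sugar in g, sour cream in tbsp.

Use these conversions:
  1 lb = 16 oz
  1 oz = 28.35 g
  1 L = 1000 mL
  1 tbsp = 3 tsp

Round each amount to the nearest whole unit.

The original recipe has 56.7 g of heavy cream, so the scaling factor is 119.7 ÷ 56.7 = 19/9.
powdered sugar: 1.25 lb × 19/9 × 16 oz/lb × 28.35 g/oz = 1197 g
sour cream: 8 tbsp × 19/9 ≈ 17 tbsp

powdered sugar: 1197 g; sour cream: 17 tbsp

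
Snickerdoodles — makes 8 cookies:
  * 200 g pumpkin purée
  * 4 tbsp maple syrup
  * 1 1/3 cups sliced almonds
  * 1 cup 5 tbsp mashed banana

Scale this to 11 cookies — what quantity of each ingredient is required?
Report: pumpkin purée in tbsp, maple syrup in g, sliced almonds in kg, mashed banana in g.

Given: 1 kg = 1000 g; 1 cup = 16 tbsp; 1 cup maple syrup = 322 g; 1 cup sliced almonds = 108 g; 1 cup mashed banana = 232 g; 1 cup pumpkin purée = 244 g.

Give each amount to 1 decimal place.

pumpkin purée: 18.0 tbsp; maple syrup: 110.7 g; sliced almonds: 0.2 kg; mashed banana: 418.7 g

Scaling factor: 11/8 = 1.375.
pumpkin purée: 200 g × 11/8 ÷ 244 g/cup × 16 tbsp/cup ≈ 18.0 tbsp
maple syrup: 4 tbsp × 11/8 ÷ 16 tbsp/cup × 322 g/cup ≈ 110.7 g
sliced almonds: 4/3 cup × 11/8 × 108 g/cup ÷ 1000 g/kg ≈ 0.2 kg
mashed banana: (1 cup + 5 tbsp = 1.3125 cup) × 11/8 × 232 g/cup ≈ 418.7 g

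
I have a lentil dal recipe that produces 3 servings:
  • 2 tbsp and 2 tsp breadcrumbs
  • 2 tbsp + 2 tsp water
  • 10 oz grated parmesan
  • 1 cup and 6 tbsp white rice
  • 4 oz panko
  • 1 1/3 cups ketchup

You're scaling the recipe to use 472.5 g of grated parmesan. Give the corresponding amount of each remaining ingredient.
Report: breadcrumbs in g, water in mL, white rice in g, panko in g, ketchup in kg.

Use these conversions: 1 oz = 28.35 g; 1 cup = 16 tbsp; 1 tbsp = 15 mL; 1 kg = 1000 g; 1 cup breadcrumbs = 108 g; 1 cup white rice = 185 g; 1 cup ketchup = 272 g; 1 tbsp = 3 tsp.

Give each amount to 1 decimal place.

The original recipe has 283.5 g of grated parmesan, so the scaling factor is 472.5 ÷ 283.5 = 5/3.
breadcrumbs: (2 tbsp + 2 tsp = 8/3 tbsp) × 5/3 ÷ 16 tbsp/cup × 108 g/cup = 30.0 g
water: (2 tbsp + 2 tsp = 8/3 tbsp) × 5/3 × 15 mL/tbsp ≈ 66.7 mL
white rice: (1 cup + 6 tbsp = 1.375 cup) × 5/3 × 185 g/cup ≈ 424.0 g
panko: 4 oz × 5/3 × 28.35 g/oz = 189.0 g
ketchup: 4/3 cup × 5/3 × 272 g/cup ÷ 1000 g/kg ≈ 0.6 kg

breadcrumbs: 30.0 g; water: 66.7 mL; white rice: 424.0 g; panko: 189.0 g; ketchup: 0.6 kg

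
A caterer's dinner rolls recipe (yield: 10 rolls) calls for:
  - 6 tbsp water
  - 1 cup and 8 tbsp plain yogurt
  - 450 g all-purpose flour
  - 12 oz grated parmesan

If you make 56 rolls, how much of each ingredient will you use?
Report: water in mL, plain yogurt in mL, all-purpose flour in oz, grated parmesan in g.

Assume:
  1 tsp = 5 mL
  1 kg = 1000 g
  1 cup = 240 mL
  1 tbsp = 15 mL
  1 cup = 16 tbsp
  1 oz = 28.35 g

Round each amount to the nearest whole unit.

Scaling factor: 56/10 = 28/5 = 5.6.
water: 6 tbsp × 28/5 × 15 mL/tbsp = 504 mL
plain yogurt: (1 cup + 8 tbsp = 1.5 cup) × 28/5 × 240 mL/cup = 2016 mL
all-purpose flour: 450 g × 28/5 ÷ 28.35 g/oz ≈ 89 oz
grated parmesan: 12 oz × 28/5 × 28.35 g/oz ≈ 1905 g

water: 504 mL; plain yogurt: 2016 mL; all-purpose flour: 89 oz; grated parmesan: 1905 g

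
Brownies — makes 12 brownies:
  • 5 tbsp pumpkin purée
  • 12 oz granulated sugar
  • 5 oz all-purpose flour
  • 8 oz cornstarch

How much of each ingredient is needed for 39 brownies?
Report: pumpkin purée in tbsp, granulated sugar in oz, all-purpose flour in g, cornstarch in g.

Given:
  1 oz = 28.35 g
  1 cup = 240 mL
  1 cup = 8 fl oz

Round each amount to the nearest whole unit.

pumpkin purée: 16 tbsp; granulated sugar: 39 oz; all-purpose flour: 461 g; cornstarch: 737 g

Scaling factor: 39/12 = 13/4 = 3.25.
pumpkin purée: 5 tbsp × 13/4 ≈ 16 tbsp
granulated sugar: 12 oz × 13/4 = 39 oz
all-purpose flour: 5 oz × 13/4 × 28.35 g/oz ≈ 461 g
cornstarch: 8 oz × 13/4 × 28.35 g/oz ≈ 737 g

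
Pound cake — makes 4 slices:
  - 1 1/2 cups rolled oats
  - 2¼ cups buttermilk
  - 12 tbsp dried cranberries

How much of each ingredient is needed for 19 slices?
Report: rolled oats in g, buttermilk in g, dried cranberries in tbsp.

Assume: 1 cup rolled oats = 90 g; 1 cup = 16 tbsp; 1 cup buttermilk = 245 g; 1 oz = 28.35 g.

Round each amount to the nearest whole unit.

Scaling factor: 19/4 = 4.75.
rolled oats: 1.5 cup × 19/4 × 90 g/cup ≈ 641 g
buttermilk: 2.25 cup × 19/4 × 245 g/cup ≈ 2618 g
dried cranberries: 12 tbsp × 19/4 = 57 tbsp

rolled oats: 641 g; buttermilk: 2618 g; dried cranberries: 57 tbsp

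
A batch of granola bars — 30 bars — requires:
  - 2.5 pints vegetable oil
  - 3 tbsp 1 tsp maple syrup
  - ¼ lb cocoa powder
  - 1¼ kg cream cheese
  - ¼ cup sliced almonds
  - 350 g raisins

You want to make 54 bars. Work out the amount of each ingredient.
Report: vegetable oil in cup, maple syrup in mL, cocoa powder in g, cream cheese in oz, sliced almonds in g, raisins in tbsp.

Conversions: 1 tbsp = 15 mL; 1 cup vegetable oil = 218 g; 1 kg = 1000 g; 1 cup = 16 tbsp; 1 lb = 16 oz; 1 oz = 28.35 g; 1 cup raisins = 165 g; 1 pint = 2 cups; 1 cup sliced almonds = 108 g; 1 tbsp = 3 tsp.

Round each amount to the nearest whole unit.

vegetable oil: 9 cup; maple syrup: 90 mL; cocoa powder: 204 g; cream cheese: 79 oz; sliced almonds: 49 g; raisins: 61 tbsp

Scaling factor: 54/30 = 9/5 = 1.8.
vegetable oil: 2.5 pint × 9/5 × 2 cup/pint = 9 cup
maple syrup: (3 tbsp + 1 tsp = 10/3 tbsp) × 9/5 × 15 mL/tbsp = 90 mL
cocoa powder: 0.25 lb × 9/5 × 16 oz/lb × 28.35 g/oz ≈ 204 g
cream cheese: 1.25 kg × 9/5 × 1000 g/kg ÷ 28.35 g/oz ≈ 79 oz
sliced almonds: 0.25 cup × 9/5 × 108 g/cup ≈ 49 g
raisins: 350 g × 9/5 ÷ 165 g/cup × 16 tbsp/cup ≈ 61 tbsp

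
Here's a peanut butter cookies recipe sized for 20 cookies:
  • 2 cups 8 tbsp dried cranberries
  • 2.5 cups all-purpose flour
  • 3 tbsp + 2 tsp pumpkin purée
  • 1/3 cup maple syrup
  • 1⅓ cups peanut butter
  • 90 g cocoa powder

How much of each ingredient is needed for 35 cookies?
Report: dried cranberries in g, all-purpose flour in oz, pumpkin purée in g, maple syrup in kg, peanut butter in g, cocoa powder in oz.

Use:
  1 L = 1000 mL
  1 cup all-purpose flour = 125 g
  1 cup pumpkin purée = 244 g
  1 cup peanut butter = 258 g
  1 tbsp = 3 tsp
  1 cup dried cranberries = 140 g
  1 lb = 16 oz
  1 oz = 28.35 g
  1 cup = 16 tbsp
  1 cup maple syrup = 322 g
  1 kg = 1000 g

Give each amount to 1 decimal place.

Scaling factor: 35/20 = 7/4 = 1.75.
dried cranberries: (2 cup + 8 tbsp = 2.5 cup) × 7/4 × 140 g/cup = 612.5 g
all-purpose flour: 2.5 cup × 7/4 × 125 g/cup ÷ 28.35 g/oz ≈ 19.3 oz
pumpkin purée: (3 tbsp + 2 tsp = 11/3 tbsp) × 7/4 ÷ 16 tbsp/cup × 244 g/cup ≈ 97.9 g
maple syrup: 1/3 cup × 7/4 × 322 g/cup ÷ 1000 g/kg ≈ 0.2 kg
peanut butter: 4/3 cup × 7/4 × 258 g/cup = 602.0 g
cocoa powder: 90 g × 7/4 ÷ 28.35 g/oz ≈ 5.6 oz

dried cranberries: 612.5 g; all-purpose flour: 19.3 oz; pumpkin purée: 97.9 g; maple syrup: 0.2 kg; peanut butter: 602.0 g; cocoa powder: 5.6 oz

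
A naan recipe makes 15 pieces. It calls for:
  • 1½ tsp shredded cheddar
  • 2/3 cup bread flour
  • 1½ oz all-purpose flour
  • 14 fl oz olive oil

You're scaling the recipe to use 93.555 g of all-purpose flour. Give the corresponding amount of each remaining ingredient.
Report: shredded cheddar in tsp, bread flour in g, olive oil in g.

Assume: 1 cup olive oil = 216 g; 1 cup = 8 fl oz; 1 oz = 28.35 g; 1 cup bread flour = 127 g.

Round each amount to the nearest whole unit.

The original recipe has 42.525 g of all-purpose flour, so the scaling factor is 93.555 ÷ 42.525 = 11/5 = 2.2.
shredded cheddar: 1.5 tsp × 11/5 ≈ 3 tsp
bread flour: 2/3 cup × 11/5 × 127 g/cup ≈ 186 g
olive oil: 14 fl oz × 11/5 ÷ 8 fl oz/cup × 216 g/cup ≈ 832 g

shredded cheddar: 3 tsp; bread flour: 186 g; olive oil: 832 g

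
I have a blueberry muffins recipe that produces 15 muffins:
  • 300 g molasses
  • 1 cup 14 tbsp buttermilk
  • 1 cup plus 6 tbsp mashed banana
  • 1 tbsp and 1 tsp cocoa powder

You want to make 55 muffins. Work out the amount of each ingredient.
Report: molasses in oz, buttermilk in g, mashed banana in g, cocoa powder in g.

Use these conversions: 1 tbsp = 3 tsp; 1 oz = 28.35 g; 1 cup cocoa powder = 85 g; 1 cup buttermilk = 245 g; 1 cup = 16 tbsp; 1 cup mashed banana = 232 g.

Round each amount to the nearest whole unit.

Scaling factor: 55/15 = 11/3.
molasses: 300 g × 11/3 ÷ 28.35 g/oz ≈ 39 oz
buttermilk: (1 cup + 14 tbsp = 1.875 cup) × 11/3 × 245 g/cup ≈ 1684 g
mashed banana: (1 cup + 6 tbsp = 1.375 cup) × 11/3 × 232 g/cup ≈ 1170 g
cocoa powder: (1 tbsp + 1 tsp = 4/3 tbsp) × 11/3 ÷ 16 tbsp/cup × 85 g/cup ≈ 26 g

molasses: 39 oz; buttermilk: 1684 g; mashed banana: 1170 g; cocoa powder: 26 g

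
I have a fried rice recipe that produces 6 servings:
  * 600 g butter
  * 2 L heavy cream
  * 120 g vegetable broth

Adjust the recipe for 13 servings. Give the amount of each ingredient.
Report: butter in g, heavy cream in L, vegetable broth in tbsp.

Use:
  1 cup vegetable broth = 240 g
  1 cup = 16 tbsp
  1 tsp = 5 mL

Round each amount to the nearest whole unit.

Scaling factor: 13/6.
butter: 600 g × 13/6 = 1300 g
heavy cream: 2 L × 13/6 ≈ 4 L
vegetable broth: 120 g × 13/6 ÷ 240 g/cup × 16 tbsp/cup ≈ 17 tbsp

butter: 1300 g; heavy cream: 4 L; vegetable broth: 17 tbsp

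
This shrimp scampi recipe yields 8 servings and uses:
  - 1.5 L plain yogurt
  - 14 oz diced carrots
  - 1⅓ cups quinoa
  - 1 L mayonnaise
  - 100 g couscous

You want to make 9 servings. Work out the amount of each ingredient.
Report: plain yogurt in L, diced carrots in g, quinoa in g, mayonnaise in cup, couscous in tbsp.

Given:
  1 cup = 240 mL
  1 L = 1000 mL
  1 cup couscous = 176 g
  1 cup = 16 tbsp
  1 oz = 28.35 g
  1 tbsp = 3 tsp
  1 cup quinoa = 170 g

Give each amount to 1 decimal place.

Scaling factor: 9/8 = 1.125.
plain yogurt: 1.5 L × 9/8 ≈ 1.7 L
diced carrots: 14 oz × 9/8 × 28.35 g/oz ≈ 446.5 g
quinoa: 4/3 cup × 9/8 × 170 g/cup = 255.0 g
mayonnaise: 1 L × 9/8 × 1000 mL/L ÷ 240 mL/cup ≈ 4.7 cup
couscous: 100 g × 9/8 ÷ 176 g/cup × 16 tbsp/cup ≈ 10.2 tbsp

plain yogurt: 1.7 L; diced carrots: 446.5 g; quinoa: 255.0 g; mayonnaise: 4.7 cup; couscous: 10.2 tbsp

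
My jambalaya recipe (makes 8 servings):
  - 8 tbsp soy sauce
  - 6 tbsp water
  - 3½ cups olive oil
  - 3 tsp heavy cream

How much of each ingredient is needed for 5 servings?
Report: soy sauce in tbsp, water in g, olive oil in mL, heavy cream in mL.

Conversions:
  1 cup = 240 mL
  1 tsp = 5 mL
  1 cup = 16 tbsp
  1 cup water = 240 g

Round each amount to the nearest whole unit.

Scaling factor: 5/8 = 0.625.
soy sauce: 8 tbsp × 5/8 = 5 tbsp
water: 6 tbsp × 5/8 ÷ 16 tbsp/cup × 240 g/cup ≈ 56 g
olive oil: 3.5 cup × 5/8 × 240 mL/cup = 525 mL
heavy cream: 3 tsp × 5/8 × 5 mL/tsp ≈ 9 mL

soy sauce: 5 tbsp; water: 56 g; olive oil: 525 mL; heavy cream: 9 mL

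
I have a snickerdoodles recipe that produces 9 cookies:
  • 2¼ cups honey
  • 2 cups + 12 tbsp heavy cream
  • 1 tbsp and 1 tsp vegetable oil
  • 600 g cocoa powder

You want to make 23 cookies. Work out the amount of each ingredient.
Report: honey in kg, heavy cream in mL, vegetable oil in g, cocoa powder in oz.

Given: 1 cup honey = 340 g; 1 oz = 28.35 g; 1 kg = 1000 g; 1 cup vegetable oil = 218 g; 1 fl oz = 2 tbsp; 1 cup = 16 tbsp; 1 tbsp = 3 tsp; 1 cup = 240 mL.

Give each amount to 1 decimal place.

honey: 2.0 kg; heavy cream: 1686.7 mL; vegetable oil: 46.4 g; cocoa powder: 54.1 oz

Scaling factor: 23/9.
honey: 2.25 cup × 23/9 × 340 g/cup ÷ 1000 g/kg ≈ 2.0 kg
heavy cream: (2 cup + 12 tbsp = 2.75 cup) × 23/9 × 240 mL/cup ≈ 1686.7 mL
vegetable oil: (1 tbsp + 1 tsp = 4/3 tbsp) × 23/9 ÷ 16 tbsp/cup × 218 g/cup ≈ 46.4 g
cocoa powder: 600 g × 23/9 ÷ 28.35 g/oz ≈ 54.1 oz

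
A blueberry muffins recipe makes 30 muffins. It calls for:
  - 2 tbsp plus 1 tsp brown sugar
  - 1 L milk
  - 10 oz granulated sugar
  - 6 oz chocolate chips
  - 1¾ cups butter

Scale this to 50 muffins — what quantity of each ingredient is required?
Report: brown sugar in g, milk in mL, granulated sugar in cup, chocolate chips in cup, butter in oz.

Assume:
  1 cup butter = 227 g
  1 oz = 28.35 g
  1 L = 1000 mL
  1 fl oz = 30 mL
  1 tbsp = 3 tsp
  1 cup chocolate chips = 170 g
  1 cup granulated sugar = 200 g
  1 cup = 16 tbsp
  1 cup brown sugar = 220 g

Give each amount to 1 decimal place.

Scaling factor: 50/30 = 5/3.
brown sugar: (2 tbsp + 1 tsp = 7/3 tbsp) × 5/3 ÷ 16 tbsp/cup × 220 g/cup ≈ 53.5 g
milk: 1 L × 5/3 × 1000 mL/L ≈ 1666.7 mL
granulated sugar: 10 oz × 5/3 × 28.35 g/oz ÷ 200 g/cup ≈ 2.4 cup
chocolate chips: 6 oz × 5/3 × 28.35 g/oz ÷ 170 g/cup ≈ 1.7 cup
butter: 1.75 cup × 5/3 × 227 g/cup ÷ 28.35 g/oz ≈ 23.4 oz

brown sugar: 53.5 g; milk: 1666.7 mL; granulated sugar: 2.4 cup; chocolate chips: 1.7 cup; butter: 23.4 oz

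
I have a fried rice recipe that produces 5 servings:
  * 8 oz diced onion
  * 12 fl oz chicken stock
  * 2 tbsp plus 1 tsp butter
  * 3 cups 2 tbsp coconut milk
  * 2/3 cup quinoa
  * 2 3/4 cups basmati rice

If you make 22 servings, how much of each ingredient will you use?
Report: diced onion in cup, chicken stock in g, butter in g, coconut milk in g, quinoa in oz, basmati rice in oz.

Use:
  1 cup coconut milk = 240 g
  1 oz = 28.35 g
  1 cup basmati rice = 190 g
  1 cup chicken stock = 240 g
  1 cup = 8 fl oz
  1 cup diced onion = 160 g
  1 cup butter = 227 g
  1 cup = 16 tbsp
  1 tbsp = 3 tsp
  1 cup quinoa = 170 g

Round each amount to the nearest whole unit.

Scaling factor: 22/5 = 4.4.
diced onion: 8 oz × 22/5 × 28.35 g/oz ÷ 160 g/cup ≈ 6 cup
chicken stock: 12 fl oz × 22/5 ÷ 8 fl oz/cup × 240 g/cup = 1584 g
butter: (2 tbsp + 1 tsp = 7/3 tbsp) × 22/5 ÷ 16 tbsp/cup × 227 g/cup ≈ 146 g
coconut milk: (3 cup + 2 tbsp = 3.125 cup) × 22/5 × 240 g/cup = 3300 g
quinoa: 2/3 cup × 22/5 × 170 g/cup ÷ 28.35 g/oz ≈ 18 oz
basmati rice: 2.75 cup × 22/5 × 190 g/cup ÷ 28.35 g/oz ≈ 81 oz

diced onion: 6 cup; chicken stock: 1584 g; butter: 146 g; coconut milk: 3300 g; quinoa: 18 oz; basmati rice: 81 oz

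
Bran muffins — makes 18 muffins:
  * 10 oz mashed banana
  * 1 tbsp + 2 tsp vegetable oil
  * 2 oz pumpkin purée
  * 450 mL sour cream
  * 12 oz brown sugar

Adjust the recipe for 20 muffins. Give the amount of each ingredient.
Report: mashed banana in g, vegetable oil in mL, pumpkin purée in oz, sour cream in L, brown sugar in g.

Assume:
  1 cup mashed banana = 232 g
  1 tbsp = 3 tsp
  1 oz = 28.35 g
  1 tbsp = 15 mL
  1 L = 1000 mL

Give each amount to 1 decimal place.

mashed banana: 315.0 g; vegetable oil: 27.8 mL; pumpkin purée: 2.2 oz; sour cream: 0.5 L; brown sugar: 378.0 g

Scaling factor: 20/18 = 10/9.
mashed banana: 10 oz × 10/9 × 28.35 g/oz = 315.0 g
vegetable oil: (1 tbsp + 2 tsp = 5/3 tbsp) × 10/9 × 15 mL/tbsp ≈ 27.8 mL
pumpkin purée: 2 oz × 10/9 ≈ 2.2 oz
sour cream: 450 mL × 10/9 ÷ 1000 mL/L = 0.5 L
brown sugar: 12 oz × 10/9 × 28.35 g/oz = 378.0 g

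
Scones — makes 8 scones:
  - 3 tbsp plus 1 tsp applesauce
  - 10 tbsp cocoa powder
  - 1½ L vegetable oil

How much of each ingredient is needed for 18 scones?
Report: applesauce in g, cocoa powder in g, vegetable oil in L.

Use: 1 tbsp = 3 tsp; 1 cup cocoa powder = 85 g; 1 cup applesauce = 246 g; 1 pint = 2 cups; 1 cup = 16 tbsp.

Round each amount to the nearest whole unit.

applesauce: 115 g; cocoa powder: 120 g; vegetable oil: 3 L

Scaling factor: 18/8 = 9/4 = 2.25.
applesauce: (3 tbsp + 1 tsp = 10/3 tbsp) × 9/4 ÷ 16 tbsp/cup × 246 g/cup ≈ 115 g
cocoa powder: 10 tbsp × 9/4 ÷ 16 tbsp/cup × 85 g/cup ≈ 120 g
vegetable oil: 1.5 L × 9/4 ≈ 3 L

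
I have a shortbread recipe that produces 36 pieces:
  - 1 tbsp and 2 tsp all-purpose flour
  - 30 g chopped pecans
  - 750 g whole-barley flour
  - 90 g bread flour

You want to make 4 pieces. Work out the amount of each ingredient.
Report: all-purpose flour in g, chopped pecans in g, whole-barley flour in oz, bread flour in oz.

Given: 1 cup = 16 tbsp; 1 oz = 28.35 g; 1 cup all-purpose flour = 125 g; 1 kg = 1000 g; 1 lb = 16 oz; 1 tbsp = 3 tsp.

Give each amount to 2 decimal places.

all-purpose flour: 1.45 g; chopped pecans: 3.33 g; whole-barley flour: 2.94 oz; bread flour: 0.35 oz

Scaling factor: 4/36 = 1/9.
all-purpose flour: (1 tbsp + 2 tsp = 5/3 tbsp) × 1/9 ÷ 16 tbsp/cup × 125 g/cup ≈ 1.45 g
chopped pecans: 30 g × 1/9 ≈ 3.33 g
whole-barley flour: 750 g × 1/9 ÷ 28.35 g/oz ≈ 2.94 oz
bread flour: 90 g × 1/9 ÷ 28.35 g/oz ≈ 0.35 oz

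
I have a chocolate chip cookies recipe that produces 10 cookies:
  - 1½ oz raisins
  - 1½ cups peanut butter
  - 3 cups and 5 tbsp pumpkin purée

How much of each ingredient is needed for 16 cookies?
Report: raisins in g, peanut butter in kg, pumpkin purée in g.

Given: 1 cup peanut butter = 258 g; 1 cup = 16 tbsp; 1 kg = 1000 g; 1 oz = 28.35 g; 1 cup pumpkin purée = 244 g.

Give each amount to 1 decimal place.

raisins: 68.0 g; peanut butter: 0.6 kg; pumpkin purée: 1293.2 g

Scaling factor: 16/10 = 8/5 = 1.6.
raisins: 1.5 oz × 8/5 × 28.35 g/oz ≈ 68.0 g
peanut butter: 1.5 cup × 8/5 × 258 g/cup ÷ 1000 g/kg ≈ 0.6 kg
pumpkin purée: (3 cup + 5 tbsp = 3.3125 cup) × 8/5 × 244 g/cup = 1293.2 g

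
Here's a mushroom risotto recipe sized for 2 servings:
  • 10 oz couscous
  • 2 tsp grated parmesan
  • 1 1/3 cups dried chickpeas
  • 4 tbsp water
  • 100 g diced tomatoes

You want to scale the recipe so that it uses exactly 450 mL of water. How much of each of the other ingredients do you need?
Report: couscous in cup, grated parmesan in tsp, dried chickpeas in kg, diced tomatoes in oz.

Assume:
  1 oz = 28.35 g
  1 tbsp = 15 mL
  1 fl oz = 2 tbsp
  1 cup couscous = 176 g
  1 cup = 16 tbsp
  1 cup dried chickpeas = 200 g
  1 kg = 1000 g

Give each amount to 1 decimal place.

couscous: 12.1 cup; grated parmesan: 15.0 tsp; dried chickpeas: 2.0 kg; diced tomatoes: 26.5 oz

The original recipe has 60 mL of water, so the scaling factor is 450 ÷ 60 = 15/2 = 7.5.
couscous: 10 oz × 15/2 × 28.35 g/oz ÷ 176 g/cup ≈ 12.1 cup
grated parmesan: 2 tsp × 15/2 = 15.0 tsp
dried chickpeas: 4/3 cup × 15/2 × 200 g/cup ÷ 1000 g/kg = 2.0 kg
diced tomatoes: 100 g × 15/2 ÷ 28.35 g/oz ≈ 26.5 oz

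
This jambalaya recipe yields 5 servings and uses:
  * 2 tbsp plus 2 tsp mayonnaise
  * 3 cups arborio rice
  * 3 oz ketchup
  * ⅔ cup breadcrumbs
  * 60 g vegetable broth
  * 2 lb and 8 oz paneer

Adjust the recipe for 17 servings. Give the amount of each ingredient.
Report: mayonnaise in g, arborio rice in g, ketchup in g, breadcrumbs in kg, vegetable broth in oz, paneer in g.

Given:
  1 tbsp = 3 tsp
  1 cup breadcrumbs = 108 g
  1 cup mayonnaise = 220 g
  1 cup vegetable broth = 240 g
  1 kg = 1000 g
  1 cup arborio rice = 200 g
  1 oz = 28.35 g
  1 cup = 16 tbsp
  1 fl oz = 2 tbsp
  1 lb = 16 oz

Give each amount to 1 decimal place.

mayonnaise: 124.7 g; arborio rice: 2040.0 g; ketchup: 289.2 g; breadcrumbs: 0.2 kg; vegetable broth: 7.2 oz; paneer: 3855.6 g

Scaling factor: 17/5 = 3.4.
mayonnaise: (2 tbsp + 2 tsp = 8/3 tbsp) × 17/5 ÷ 16 tbsp/cup × 220 g/cup ≈ 124.7 g
arborio rice: 3 cup × 17/5 × 200 g/cup = 2040.0 g
ketchup: 3 oz × 17/5 × 28.35 g/oz ≈ 289.2 g
breadcrumbs: 2/3 cup × 17/5 × 108 g/cup ÷ 1000 g/kg ≈ 0.2 kg
vegetable broth: 60 g × 17/5 ÷ 28.35 g/oz ≈ 7.2 oz
paneer: (2 lb + 8 oz = 2.5 lb) × 17/5 × 16 oz/lb × 28.35 g/oz = 3855.6 g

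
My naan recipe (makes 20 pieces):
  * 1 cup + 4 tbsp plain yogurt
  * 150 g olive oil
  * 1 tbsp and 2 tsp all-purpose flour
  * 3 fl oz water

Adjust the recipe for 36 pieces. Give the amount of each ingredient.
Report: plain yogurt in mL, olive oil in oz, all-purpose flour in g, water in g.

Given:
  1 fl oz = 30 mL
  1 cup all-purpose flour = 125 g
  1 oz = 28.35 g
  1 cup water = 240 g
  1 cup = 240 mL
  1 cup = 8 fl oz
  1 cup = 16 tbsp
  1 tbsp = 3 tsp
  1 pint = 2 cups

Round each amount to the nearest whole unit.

Scaling factor: 36/20 = 9/5 = 1.8.
plain yogurt: (1 cup + 4 tbsp = 1.25 cup) × 9/5 × 240 mL/cup = 540 mL
olive oil: 150 g × 9/5 ÷ 28.35 g/oz ≈ 10 oz
all-purpose flour: (1 tbsp + 2 tsp = 5/3 tbsp) × 9/5 ÷ 16 tbsp/cup × 125 g/cup ≈ 23 g
water: 3 fl oz × 9/5 ÷ 8 fl oz/cup × 240 g/cup = 162 g

plain yogurt: 540 mL; olive oil: 10 oz; all-purpose flour: 23 g; water: 162 g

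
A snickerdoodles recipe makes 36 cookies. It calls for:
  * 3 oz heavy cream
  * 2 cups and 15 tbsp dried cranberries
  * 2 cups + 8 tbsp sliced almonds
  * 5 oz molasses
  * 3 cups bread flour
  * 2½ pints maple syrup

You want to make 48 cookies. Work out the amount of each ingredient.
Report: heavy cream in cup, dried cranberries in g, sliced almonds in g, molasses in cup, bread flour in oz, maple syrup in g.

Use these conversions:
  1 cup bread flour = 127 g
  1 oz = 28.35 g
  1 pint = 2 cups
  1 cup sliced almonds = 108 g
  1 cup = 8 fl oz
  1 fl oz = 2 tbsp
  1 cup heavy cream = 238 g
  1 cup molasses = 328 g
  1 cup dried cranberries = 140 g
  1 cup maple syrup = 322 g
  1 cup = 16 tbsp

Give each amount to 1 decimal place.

Scaling factor: 48/36 = 4/3.
heavy cream: 3 oz × 4/3 × 28.35 g/oz ÷ 238 g/cup ≈ 0.5 cup
dried cranberries: (2 cup + 15 tbsp = 2.9375 cup) × 4/3 × 140 g/cup ≈ 548.3 g
sliced almonds: (2 cup + 8 tbsp = 2.5 cup) × 4/3 × 108 g/cup = 360.0 g
molasses: 5 oz × 4/3 × 28.35 g/oz ÷ 328 g/cup ≈ 0.6 cup
bread flour: 3 cup × 4/3 × 127 g/cup ÷ 28.35 g/oz ≈ 17.9 oz
maple syrup: 2.5 pint × 4/3 × 2 cup/pint × 322 g/cup ≈ 2146.7 g

heavy cream: 0.5 cup; dried cranberries: 548.3 g; sliced almonds: 360.0 g; molasses: 0.6 cup; bread flour: 17.9 oz; maple syrup: 2146.7 g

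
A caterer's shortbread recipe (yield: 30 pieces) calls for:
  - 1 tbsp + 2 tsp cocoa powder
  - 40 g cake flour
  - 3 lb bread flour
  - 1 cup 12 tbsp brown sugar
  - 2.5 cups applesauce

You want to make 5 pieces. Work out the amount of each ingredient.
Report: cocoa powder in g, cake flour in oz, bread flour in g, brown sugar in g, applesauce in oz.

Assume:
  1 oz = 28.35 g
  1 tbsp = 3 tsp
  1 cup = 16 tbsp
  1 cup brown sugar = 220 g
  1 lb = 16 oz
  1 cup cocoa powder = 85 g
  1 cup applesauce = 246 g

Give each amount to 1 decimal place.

cocoa powder: 1.5 g; cake flour: 0.2 oz; bread flour: 226.8 g; brown sugar: 64.2 g; applesauce: 3.6 oz

Scaling factor: 5/30 = 1/6.
cocoa powder: (1 tbsp + 2 tsp = 5/3 tbsp) × 1/6 ÷ 16 tbsp/cup × 85 g/cup ≈ 1.5 g
cake flour: 40 g × 1/6 ÷ 28.35 g/oz ≈ 0.2 oz
bread flour: 3 lb × 1/6 × 16 oz/lb × 28.35 g/oz = 226.8 g
brown sugar: (1 cup + 12 tbsp = 1.75 cup) × 1/6 × 220 g/cup ≈ 64.2 g
applesauce: 2.5 cup × 1/6 × 246 g/cup ÷ 28.35 g/oz ≈ 3.6 oz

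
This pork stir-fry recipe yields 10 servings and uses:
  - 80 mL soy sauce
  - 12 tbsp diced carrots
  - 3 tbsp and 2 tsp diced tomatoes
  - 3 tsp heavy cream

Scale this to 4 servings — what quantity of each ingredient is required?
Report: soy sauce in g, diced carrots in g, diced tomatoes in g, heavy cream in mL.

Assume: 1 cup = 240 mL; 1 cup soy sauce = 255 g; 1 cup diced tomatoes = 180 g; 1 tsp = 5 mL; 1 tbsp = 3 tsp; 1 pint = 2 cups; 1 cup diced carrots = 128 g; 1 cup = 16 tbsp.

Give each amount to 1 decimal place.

soy sauce: 34.0 g; diced carrots: 38.4 g; diced tomatoes: 16.5 g; heavy cream: 6.0 mL

Scaling factor: 4/10 = 2/5 = 0.4.
soy sauce: 80 mL × 2/5 ÷ 240 mL/cup × 255 g/cup = 34.0 g
diced carrots: 12 tbsp × 2/5 ÷ 16 tbsp/cup × 128 g/cup = 38.4 g
diced tomatoes: (3 tbsp + 2 tsp = 11/3 tbsp) × 2/5 ÷ 16 tbsp/cup × 180 g/cup = 16.5 g
heavy cream: 3 tsp × 2/5 × 5 mL/tsp = 6.0 mL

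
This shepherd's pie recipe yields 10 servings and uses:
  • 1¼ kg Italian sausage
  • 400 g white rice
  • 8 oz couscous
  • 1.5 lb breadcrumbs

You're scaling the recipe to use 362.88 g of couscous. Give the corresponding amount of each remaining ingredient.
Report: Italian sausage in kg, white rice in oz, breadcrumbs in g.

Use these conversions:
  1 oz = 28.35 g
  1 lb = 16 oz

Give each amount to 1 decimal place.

Italian sausage: 2.0 kg; white rice: 22.6 oz; breadcrumbs: 1088.6 g

The original recipe has 226.8 g of couscous, so the scaling factor is 362.88 ÷ 226.8 = 8/5 = 1.6.
Italian sausage: 1.25 kg × 8/5 = 2.0 kg
white rice: 400 g × 8/5 ÷ 28.35 g/oz ≈ 22.6 oz
breadcrumbs: 1.5 lb × 8/5 × 16 oz/lb × 28.35 g/oz ≈ 1088.6 g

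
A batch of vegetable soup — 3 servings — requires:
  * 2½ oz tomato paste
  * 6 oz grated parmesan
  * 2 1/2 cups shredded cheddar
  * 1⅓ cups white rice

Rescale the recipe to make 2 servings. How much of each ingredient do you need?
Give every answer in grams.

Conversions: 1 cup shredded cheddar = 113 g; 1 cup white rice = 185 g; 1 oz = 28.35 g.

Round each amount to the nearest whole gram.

tomato paste: 47 g; grated parmesan: 113 g; shredded cheddar: 188 g; white rice: 164 g

Scaling factor: 2/3.
tomato paste: 2.5 oz × 2/3 × 28.35 g/oz ≈ 47 g
grated parmesan: 6 oz × 2/3 × 28.35 g/oz ≈ 113 g
shredded cheddar: 2.5 cup × 2/3 × 113 g/cup ≈ 188 g
white rice: 4/3 cup × 2/3 × 185 g/cup ≈ 164 g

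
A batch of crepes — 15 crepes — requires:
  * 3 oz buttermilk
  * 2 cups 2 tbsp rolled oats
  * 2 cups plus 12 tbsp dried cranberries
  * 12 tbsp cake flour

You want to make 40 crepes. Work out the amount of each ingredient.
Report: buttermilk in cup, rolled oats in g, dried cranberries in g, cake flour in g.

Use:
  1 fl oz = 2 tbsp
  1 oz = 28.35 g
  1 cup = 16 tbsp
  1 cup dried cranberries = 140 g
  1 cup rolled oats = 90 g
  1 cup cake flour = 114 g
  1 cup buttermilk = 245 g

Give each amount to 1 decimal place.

Scaling factor: 40/15 = 8/3.
buttermilk: 3 oz × 8/3 × 28.35 g/oz ÷ 245 g/cup ≈ 0.9 cup
rolled oats: (2 cup + 2 tbsp = 2.125 cup) × 8/3 × 90 g/cup = 510.0 g
dried cranberries: (2 cup + 12 tbsp = 2.75 cup) × 8/3 × 140 g/cup ≈ 1026.7 g
cake flour: 12 tbsp × 8/3 ÷ 16 tbsp/cup × 114 g/cup = 228.0 g

buttermilk: 0.9 cup; rolled oats: 510.0 g; dried cranberries: 1026.7 g; cake flour: 228.0 g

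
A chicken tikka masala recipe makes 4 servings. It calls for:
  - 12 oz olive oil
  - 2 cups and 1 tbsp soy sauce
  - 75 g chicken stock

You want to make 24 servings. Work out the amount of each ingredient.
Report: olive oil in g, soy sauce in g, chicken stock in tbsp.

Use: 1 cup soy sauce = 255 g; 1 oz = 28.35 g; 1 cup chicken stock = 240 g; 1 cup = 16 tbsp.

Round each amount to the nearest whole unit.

olive oil: 2041 g; soy sauce: 3156 g; chicken stock: 30 tbsp

Scaling factor: 24/4 = 6.
olive oil: 12 oz × 6 × 28.35 g/oz ≈ 2041 g
soy sauce: (2 cup + 1 tbsp = 2.0625 cup) × 6 × 255 g/cup ≈ 3156 g
chicken stock: 75 g × 6 ÷ 240 g/cup × 16 tbsp/cup = 30 tbsp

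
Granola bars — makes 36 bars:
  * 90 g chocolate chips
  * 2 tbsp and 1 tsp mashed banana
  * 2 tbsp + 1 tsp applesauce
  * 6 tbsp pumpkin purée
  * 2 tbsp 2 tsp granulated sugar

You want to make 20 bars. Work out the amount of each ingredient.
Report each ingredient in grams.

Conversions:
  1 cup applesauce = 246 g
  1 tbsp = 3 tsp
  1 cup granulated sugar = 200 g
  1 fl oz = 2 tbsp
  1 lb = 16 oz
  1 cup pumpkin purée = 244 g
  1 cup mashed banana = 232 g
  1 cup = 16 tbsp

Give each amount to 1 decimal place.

Scaling factor: 20/36 = 5/9.
chocolate chips: 90 g × 5/9 = 50.0 g
mashed banana: (2 tbsp + 1 tsp = 7/3 tbsp) × 5/9 ÷ 16 tbsp/cup × 232 g/cup ≈ 18.8 g
applesauce: (2 tbsp + 1 tsp = 7/3 tbsp) × 5/9 ÷ 16 tbsp/cup × 246 g/cup ≈ 19.9 g
pumpkin purée: 6 tbsp × 5/9 ÷ 16 tbsp/cup × 244 g/cup ≈ 50.8 g
granulated sugar: (2 tbsp + 2 tsp = 8/3 tbsp) × 5/9 ÷ 16 tbsp/cup × 200 g/cup ≈ 18.5 g

chocolate chips: 50.0 g; mashed banana: 18.8 g; applesauce: 19.9 g; pumpkin purée: 50.8 g; granulated sugar: 18.5 g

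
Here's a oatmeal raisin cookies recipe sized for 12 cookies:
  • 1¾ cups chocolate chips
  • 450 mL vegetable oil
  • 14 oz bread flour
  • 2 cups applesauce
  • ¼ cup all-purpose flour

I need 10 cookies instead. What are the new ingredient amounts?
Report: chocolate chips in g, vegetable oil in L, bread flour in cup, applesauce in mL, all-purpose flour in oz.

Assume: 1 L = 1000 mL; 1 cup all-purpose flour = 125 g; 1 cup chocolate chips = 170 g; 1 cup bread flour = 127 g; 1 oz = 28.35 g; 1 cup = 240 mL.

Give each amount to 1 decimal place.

chocolate chips: 247.9 g; vegetable oil: 0.4 L; bread flour: 2.6 cup; applesauce: 400.0 mL; all-purpose flour: 0.9 oz

Scaling factor: 10/12 = 5/6.
chocolate chips: 1.75 cup × 5/6 × 170 g/cup ≈ 247.9 g
vegetable oil: 450 mL × 5/6 ÷ 1000 mL/L ≈ 0.4 L
bread flour: 14 oz × 5/6 × 28.35 g/oz ÷ 127 g/cup ≈ 2.6 cup
applesauce: 2 cup × 5/6 × 240 mL/cup = 400.0 mL
all-purpose flour: 0.25 cup × 5/6 × 125 g/cup ÷ 28.35 g/oz ≈ 0.9 oz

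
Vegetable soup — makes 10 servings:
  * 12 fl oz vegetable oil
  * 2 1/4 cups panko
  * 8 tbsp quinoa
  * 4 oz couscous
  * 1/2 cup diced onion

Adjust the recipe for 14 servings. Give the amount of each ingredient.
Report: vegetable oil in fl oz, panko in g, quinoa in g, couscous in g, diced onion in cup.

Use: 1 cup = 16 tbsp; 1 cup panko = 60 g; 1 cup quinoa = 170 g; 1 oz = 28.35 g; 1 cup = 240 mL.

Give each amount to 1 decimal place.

Scaling factor: 14/10 = 7/5 = 1.4.
vegetable oil: 12 fl oz × 7/5 = 16.8 fl oz
panko: 2.25 cup × 7/5 × 60 g/cup = 189.0 g
quinoa: 8 tbsp × 7/5 ÷ 16 tbsp/cup × 170 g/cup = 119.0 g
couscous: 4 oz × 7/5 × 28.35 g/oz ≈ 158.8 g
diced onion: 0.5 cup × 7/5 = 0.7 cup

vegetable oil: 16.8 fl oz; panko: 189.0 g; quinoa: 119.0 g; couscous: 158.8 g; diced onion: 0.7 cup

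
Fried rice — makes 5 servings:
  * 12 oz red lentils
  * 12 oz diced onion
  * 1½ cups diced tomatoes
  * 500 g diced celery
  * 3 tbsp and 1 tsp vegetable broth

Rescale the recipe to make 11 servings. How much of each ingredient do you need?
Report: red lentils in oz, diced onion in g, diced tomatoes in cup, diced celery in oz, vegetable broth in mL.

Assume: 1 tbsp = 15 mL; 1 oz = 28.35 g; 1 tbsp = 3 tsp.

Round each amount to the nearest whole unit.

red lentils: 26 oz; diced onion: 748 g; diced tomatoes: 3 cup; diced celery: 39 oz; vegetable broth: 110 mL

Scaling factor: 11/5 = 2.2.
red lentils: 12 oz × 11/5 ≈ 26 oz
diced onion: 12 oz × 11/5 × 28.35 g/oz ≈ 748 g
diced tomatoes: 1.5 cup × 11/5 ≈ 3 cup
diced celery: 500 g × 11/5 ÷ 28.35 g/oz ≈ 39 oz
vegetable broth: (3 tbsp + 1 tsp = 10/3 tbsp) × 11/5 × 15 mL/tbsp = 110 mL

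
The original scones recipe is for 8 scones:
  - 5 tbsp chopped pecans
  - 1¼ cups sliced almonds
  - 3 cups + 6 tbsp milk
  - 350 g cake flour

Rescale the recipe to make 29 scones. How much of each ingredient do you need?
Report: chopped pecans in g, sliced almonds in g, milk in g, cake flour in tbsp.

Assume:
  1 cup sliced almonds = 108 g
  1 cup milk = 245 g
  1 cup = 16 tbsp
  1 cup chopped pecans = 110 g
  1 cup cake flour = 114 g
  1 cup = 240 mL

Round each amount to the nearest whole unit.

Scaling factor: 29/8 = 3.625.
chopped pecans: 5 tbsp × 29/8 ÷ 16 tbsp/cup × 110 g/cup ≈ 125 g
sliced almonds: 1.25 cup × 29/8 × 108 g/cup ≈ 489 g
milk: (3 cup + 6 tbsp = 3.375 cup) × 29/8 × 245 g/cup ≈ 2997 g
cake flour: 350 g × 29/8 ÷ 114 g/cup × 16 tbsp/cup ≈ 178 tbsp

chopped pecans: 125 g; sliced almonds: 489 g; milk: 2997 g; cake flour: 178 tbsp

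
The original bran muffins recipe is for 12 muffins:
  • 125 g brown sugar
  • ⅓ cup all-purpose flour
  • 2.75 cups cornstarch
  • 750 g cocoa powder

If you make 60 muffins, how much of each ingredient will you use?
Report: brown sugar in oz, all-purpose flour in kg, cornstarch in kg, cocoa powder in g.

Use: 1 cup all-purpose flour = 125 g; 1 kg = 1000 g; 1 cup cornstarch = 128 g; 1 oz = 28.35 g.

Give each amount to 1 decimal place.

brown sugar: 22.0 oz; all-purpose flour: 0.2 kg; cornstarch: 1.8 kg; cocoa powder: 3750.0 g

Scaling factor: 60/12 = 5.
brown sugar: 125 g × 5 ÷ 28.35 g/oz ≈ 22.0 oz
all-purpose flour: 1/3 cup × 5 × 125 g/cup ÷ 1000 g/kg ≈ 0.2 kg
cornstarch: 2.75 cup × 5 × 128 g/cup ÷ 1000 g/kg ≈ 1.8 kg
cocoa powder: 750 g × 5 = 3750.0 g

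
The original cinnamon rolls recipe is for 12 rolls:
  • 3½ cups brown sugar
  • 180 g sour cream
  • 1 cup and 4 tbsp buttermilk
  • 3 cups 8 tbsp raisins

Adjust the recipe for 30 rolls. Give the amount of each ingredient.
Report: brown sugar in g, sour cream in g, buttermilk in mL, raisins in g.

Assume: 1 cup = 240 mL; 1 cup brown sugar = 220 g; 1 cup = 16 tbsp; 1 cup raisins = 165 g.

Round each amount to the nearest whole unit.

brown sugar: 1925 g; sour cream: 450 g; buttermilk: 750 mL; raisins: 1444 g

Scaling factor: 30/12 = 5/2 = 2.5.
brown sugar: 3.5 cup × 5/2 × 220 g/cup = 1925 g
sour cream: 180 g × 5/2 = 450 g
buttermilk: (1 cup + 4 tbsp = 1.25 cup) × 5/2 × 240 mL/cup = 750 mL
raisins: (3 cup + 8 tbsp = 3.5 cup) × 5/2 × 165 g/cup ≈ 1444 g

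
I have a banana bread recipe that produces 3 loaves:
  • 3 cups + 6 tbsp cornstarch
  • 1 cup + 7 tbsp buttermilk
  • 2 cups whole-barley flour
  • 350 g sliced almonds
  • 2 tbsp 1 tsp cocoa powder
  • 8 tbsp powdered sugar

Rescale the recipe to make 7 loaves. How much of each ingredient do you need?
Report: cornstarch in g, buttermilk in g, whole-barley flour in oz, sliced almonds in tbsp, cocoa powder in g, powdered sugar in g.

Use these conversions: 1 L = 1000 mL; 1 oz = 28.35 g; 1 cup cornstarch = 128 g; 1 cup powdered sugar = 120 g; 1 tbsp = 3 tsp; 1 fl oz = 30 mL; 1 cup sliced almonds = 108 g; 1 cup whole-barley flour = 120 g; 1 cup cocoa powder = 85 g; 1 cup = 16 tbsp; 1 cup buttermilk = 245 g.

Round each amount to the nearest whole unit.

Scaling factor: 7/3.
cornstarch: (3 cup + 6 tbsp = 3.375 cup) × 7/3 × 128 g/cup = 1008 g
buttermilk: (1 cup + 7 tbsp = 1.4375 cup) × 7/3 × 245 g/cup ≈ 822 g
whole-barley flour: 2 cup × 7/3 × 120 g/cup ÷ 28.35 g/oz ≈ 20 oz
sliced almonds: 350 g × 7/3 ÷ 108 g/cup × 16 tbsp/cup ≈ 121 tbsp
cocoa powder: (2 tbsp + 1 tsp = 7/3 tbsp) × 7/3 ÷ 16 tbsp/cup × 85 g/cup ≈ 29 g
powdered sugar: 8 tbsp × 7/3 ÷ 16 tbsp/cup × 120 g/cup = 140 g

cornstarch: 1008 g; buttermilk: 822 g; whole-barley flour: 20 oz; sliced almonds: 121 tbsp; cocoa powder: 29 g; powdered sugar: 140 g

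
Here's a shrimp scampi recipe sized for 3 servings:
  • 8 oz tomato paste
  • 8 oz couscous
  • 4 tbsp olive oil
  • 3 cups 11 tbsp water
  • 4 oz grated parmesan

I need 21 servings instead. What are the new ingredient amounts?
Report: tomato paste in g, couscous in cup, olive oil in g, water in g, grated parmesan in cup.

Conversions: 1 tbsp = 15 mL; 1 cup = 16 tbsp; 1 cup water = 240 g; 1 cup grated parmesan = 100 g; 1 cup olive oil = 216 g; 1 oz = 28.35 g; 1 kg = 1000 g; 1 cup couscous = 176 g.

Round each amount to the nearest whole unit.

tomato paste: 1588 g; couscous: 9 cup; olive oil: 378 g; water: 6195 g; grated parmesan: 8 cup

Scaling factor: 21/3 = 7.
tomato paste: 8 oz × 7 × 28.35 g/oz ≈ 1588 g
couscous: 8 oz × 7 × 28.35 g/oz ÷ 176 g/cup ≈ 9 cup
olive oil: 4 tbsp × 7 ÷ 16 tbsp/cup × 216 g/cup = 378 g
water: (3 cup + 11 tbsp = 3.6875 cup) × 7 × 240 g/cup = 6195 g
grated parmesan: 4 oz × 7 × 28.35 g/oz ÷ 100 g/cup ≈ 8 cup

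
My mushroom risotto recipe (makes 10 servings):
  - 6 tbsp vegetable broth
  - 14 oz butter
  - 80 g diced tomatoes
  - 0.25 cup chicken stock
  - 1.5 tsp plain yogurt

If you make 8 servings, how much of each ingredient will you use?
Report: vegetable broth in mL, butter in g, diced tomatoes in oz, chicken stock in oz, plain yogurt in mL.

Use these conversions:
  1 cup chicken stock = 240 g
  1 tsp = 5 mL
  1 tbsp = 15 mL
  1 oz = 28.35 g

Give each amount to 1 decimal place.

Scaling factor: 8/10 = 4/5 = 0.8.
vegetable broth: 6 tbsp × 4/5 × 15 mL/tbsp = 72.0 mL
butter: 14 oz × 4/5 × 28.35 g/oz ≈ 317.5 g
diced tomatoes: 80 g × 4/5 ÷ 28.35 g/oz ≈ 2.3 oz
chicken stock: 0.25 cup × 4/5 × 240 g/cup ÷ 28.35 g/oz ≈ 1.7 oz
plain yogurt: 1.5 tsp × 4/5 × 5 mL/tsp = 6.0 mL

vegetable broth: 72.0 mL; butter: 317.5 g; diced tomatoes: 2.3 oz; chicken stock: 1.7 oz; plain yogurt: 6.0 mL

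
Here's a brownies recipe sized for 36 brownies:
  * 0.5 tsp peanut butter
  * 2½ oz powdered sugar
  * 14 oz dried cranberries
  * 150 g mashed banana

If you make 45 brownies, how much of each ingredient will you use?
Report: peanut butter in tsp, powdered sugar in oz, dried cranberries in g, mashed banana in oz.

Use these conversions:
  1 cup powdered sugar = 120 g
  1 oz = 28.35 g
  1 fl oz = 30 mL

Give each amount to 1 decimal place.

Scaling factor: 45/36 = 5/4 = 1.25.
peanut butter: 0.5 tsp × 5/4 ≈ 0.6 tsp
powdered sugar: 2.5 oz × 5/4 ≈ 3.1 oz
dried cranberries: 14 oz × 5/4 × 28.35 g/oz ≈ 496.1 g
mashed banana: 150 g × 5/4 ÷ 28.35 g/oz ≈ 6.6 oz

peanut butter: 0.6 tsp; powdered sugar: 3.1 oz; dried cranberries: 496.1 g; mashed banana: 6.6 oz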